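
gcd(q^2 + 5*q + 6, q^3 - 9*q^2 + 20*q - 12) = 1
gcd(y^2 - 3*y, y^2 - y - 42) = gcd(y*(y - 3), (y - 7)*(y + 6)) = 1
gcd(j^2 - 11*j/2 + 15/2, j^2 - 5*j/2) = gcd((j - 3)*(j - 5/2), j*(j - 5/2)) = j - 5/2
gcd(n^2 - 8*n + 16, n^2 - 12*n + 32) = n - 4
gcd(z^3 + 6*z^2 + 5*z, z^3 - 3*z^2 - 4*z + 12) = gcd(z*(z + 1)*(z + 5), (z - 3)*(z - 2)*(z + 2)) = 1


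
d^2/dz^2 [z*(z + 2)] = 2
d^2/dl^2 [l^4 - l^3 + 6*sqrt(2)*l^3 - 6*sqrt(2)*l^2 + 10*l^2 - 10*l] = 12*l^2 - 6*l + 36*sqrt(2)*l - 12*sqrt(2) + 20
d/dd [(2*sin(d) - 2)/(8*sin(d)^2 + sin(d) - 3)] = 2*(-8*sin(d)^2 + 16*sin(d) - 2)*cos(d)/(8*sin(d)^2 + sin(d) - 3)^2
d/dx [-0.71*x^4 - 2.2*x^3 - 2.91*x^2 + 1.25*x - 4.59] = -2.84*x^3 - 6.6*x^2 - 5.82*x + 1.25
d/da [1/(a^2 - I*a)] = (-2*a + I)/(a^2*(a - I)^2)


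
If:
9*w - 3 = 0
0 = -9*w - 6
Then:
No Solution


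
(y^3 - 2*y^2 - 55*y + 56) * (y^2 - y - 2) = y^5 - 3*y^4 - 55*y^3 + 115*y^2 + 54*y - 112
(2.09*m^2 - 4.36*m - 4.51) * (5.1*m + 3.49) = 10.659*m^3 - 14.9419*m^2 - 38.2174*m - 15.7399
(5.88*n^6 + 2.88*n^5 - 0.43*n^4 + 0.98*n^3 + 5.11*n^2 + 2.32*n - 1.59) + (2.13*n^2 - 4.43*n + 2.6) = 5.88*n^6 + 2.88*n^5 - 0.43*n^4 + 0.98*n^3 + 7.24*n^2 - 2.11*n + 1.01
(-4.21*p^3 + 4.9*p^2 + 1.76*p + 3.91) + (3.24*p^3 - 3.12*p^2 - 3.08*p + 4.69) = -0.97*p^3 + 1.78*p^2 - 1.32*p + 8.6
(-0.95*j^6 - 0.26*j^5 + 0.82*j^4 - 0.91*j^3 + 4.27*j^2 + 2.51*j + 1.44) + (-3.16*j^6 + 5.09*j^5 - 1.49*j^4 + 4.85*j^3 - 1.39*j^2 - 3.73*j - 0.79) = -4.11*j^6 + 4.83*j^5 - 0.67*j^4 + 3.94*j^3 + 2.88*j^2 - 1.22*j + 0.65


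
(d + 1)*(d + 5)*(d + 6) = d^3 + 12*d^2 + 41*d + 30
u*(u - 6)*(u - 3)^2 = u^4 - 12*u^3 + 45*u^2 - 54*u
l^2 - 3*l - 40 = (l - 8)*(l + 5)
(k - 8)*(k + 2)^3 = k^4 - 2*k^3 - 36*k^2 - 88*k - 64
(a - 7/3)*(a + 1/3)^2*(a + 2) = a^4 + a^3/3 - 43*a^2/9 - 85*a/27 - 14/27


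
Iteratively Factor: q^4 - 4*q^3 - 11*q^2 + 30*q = (q)*(q^3 - 4*q^2 - 11*q + 30) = q*(q - 2)*(q^2 - 2*q - 15) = q*(q - 2)*(q + 3)*(q - 5)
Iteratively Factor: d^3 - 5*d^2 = (d)*(d^2 - 5*d) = d*(d - 5)*(d)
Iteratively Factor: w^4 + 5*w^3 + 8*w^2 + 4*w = (w + 2)*(w^3 + 3*w^2 + 2*w) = w*(w + 2)*(w^2 + 3*w + 2) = w*(w + 1)*(w + 2)*(w + 2)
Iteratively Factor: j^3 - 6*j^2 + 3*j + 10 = (j - 2)*(j^2 - 4*j - 5) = (j - 5)*(j - 2)*(j + 1)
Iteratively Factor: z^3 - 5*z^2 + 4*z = (z - 1)*(z^2 - 4*z) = (z - 4)*(z - 1)*(z)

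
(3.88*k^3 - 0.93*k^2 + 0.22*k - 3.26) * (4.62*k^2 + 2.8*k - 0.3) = 17.9256*k^5 + 6.5674*k^4 - 2.7516*k^3 - 14.1662*k^2 - 9.194*k + 0.978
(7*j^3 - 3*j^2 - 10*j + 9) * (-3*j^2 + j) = -21*j^5 + 16*j^4 + 27*j^3 - 37*j^2 + 9*j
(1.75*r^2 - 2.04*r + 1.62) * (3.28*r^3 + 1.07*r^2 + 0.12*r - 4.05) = 5.74*r^5 - 4.8187*r^4 + 3.3408*r^3 - 5.5989*r^2 + 8.4564*r - 6.561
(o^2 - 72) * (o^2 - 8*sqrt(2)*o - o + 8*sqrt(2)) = o^4 - 8*sqrt(2)*o^3 - o^3 - 72*o^2 + 8*sqrt(2)*o^2 + 72*o + 576*sqrt(2)*o - 576*sqrt(2)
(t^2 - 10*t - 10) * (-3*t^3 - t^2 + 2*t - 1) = -3*t^5 + 29*t^4 + 42*t^3 - 11*t^2 - 10*t + 10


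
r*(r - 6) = r^2 - 6*r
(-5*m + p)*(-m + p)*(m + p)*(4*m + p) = 20*m^4 + m^3*p - 21*m^2*p^2 - m*p^3 + p^4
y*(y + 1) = y^2 + y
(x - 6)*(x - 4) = x^2 - 10*x + 24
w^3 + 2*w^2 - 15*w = w*(w - 3)*(w + 5)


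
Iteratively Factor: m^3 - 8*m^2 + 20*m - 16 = (m - 2)*(m^2 - 6*m + 8) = (m - 4)*(m - 2)*(m - 2)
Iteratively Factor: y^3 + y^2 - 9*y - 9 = (y + 3)*(y^2 - 2*y - 3) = (y - 3)*(y + 3)*(y + 1)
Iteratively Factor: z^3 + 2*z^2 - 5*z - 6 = (z + 3)*(z^2 - z - 2) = (z + 1)*(z + 3)*(z - 2)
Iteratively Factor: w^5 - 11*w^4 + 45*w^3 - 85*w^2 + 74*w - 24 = (w - 3)*(w^4 - 8*w^3 + 21*w^2 - 22*w + 8) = (w - 3)*(w - 1)*(w^3 - 7*w^2 + 14*w - 8) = (w - 3)*(w - 2)*(w - 1)*(w^2 - 5*w + 4) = (w - 3)*(w - 2)*(w - 1)^2*(w - 4)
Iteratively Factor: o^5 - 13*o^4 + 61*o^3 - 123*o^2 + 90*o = (o - 5)*(o^4 - 8*o^3 + 21*o^2 - 18*o) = o*(o - 5)*(o^3 - 8*o^2 + 21*o - 18) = o*(o - 5)*(o - 2)*(o^2 - 6*o + 9) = o*(o - 5)*(o - 3)*(o - 2)*(o - 3)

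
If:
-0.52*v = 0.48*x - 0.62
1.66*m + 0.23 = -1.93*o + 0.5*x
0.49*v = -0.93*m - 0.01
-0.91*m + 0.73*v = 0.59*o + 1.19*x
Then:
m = -0.38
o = 0.34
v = 0.69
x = 0.54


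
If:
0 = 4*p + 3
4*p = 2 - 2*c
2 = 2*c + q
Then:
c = 5/2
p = -3/4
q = -3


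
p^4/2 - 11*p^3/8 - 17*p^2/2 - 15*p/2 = p*(p/2 + 1)*(p - 6)*(p + 5/4)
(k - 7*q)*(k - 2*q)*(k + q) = k^3 - 8*k^2*q + 5*k*q^2 + 14*q^3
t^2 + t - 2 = (t - 1)*(t + 2)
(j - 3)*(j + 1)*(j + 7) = j^3 + 5*j^2 - 17*j - 21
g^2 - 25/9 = (g - 5/3)*(g + 5/3)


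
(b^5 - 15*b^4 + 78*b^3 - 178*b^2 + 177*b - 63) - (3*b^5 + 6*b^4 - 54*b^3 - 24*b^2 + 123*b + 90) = -2*b^5 - 21*b^4 + 132*b^3 - 154*b^2 + 54*b - 153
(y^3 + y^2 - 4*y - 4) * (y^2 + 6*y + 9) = y^5 + 7*y^4 + 11*y^3 - 19*y^2 - 60*y - 36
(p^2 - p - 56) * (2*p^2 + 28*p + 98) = 2*p^4 + 26*p^3 - 42*p^2 - 1666*p - 5488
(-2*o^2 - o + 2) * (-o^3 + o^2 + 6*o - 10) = 2*o^5 - o^4 - 15*o^3 + 16*o^2 + 22*o - 20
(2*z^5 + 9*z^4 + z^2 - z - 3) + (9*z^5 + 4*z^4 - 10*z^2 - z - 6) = 11*z^5 + 13*z^4 - 9*z^2 - 2*z - 9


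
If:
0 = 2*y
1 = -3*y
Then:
No Solution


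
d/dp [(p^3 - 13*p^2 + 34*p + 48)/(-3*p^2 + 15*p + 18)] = -1/3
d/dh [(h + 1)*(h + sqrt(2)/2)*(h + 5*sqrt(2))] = 3*h^2 + 2*h + 11*sqrt(2)*h + 5 + 11*sqrt(2)/2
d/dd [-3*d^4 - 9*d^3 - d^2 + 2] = d*(-12*d^2 - 27*d - 2)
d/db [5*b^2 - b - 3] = 10*b - 1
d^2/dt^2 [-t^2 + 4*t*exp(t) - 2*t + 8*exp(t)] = 4*t*exp(t) + 16*exp(t) - 2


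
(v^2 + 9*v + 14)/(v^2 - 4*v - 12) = (v + 7)/(v - 6)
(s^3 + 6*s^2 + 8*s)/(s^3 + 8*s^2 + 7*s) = (s^2 + 6*s + 8)/(s^2 + 8*s + 7)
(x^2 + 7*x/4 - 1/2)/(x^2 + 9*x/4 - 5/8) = 2*(x + 2)/(2*x + 5)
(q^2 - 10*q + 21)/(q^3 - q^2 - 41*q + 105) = (q - 7)/(q^2 + 2*q - 35)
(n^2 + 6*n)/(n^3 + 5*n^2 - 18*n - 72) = n/(n^2 - n - 12)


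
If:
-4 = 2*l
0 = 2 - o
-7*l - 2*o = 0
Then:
No Solution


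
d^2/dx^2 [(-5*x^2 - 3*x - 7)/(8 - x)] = 702/(x^3 - 24*x^2 + 192*x - 512)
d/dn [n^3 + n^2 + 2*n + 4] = 3*n^2 + 2*n + 2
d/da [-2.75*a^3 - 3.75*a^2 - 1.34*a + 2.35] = -8.25*a^2 - 7.5*a - 1.34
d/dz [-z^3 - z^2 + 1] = z*(-3*z - 2)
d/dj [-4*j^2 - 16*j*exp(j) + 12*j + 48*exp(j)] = -16*j*exp(j) - 8*j + 32*exp(j) + 12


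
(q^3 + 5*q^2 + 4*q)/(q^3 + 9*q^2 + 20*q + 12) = q*(q + 4)/(q^2 + 8*q + 12)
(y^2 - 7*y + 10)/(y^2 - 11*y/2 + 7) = 2*(y - 5)/(2*y - 7)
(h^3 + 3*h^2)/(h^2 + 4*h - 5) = h^2*(h + 3)/(h^2 + 4*h - 5)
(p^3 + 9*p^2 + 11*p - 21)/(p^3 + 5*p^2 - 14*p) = (p^2 + 2*p - 3)/(p*(p - 2))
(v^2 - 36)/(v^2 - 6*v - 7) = (36 - v^2)/(-v^2 + 6*v + 7)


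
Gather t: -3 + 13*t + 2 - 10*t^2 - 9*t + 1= -10*t^2 + 4*t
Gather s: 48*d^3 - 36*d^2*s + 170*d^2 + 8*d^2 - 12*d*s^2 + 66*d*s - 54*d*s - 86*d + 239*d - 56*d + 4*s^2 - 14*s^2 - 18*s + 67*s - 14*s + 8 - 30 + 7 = 48*d^3 + 178*d^2 + 97*d + s^2*(-12*d - 10) + s*(-36*d^2 + 12*d + 35) - 15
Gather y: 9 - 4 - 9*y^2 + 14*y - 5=-9*y^2 + 14*y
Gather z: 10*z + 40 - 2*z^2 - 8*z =-2*z^2 + 2*z + 40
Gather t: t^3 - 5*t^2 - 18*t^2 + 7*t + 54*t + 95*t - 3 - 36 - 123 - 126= t^3 - 23*t^2 + 156*t - 288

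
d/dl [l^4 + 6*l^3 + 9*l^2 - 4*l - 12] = 4*l^3 + 18*l^2 + 18*l - 4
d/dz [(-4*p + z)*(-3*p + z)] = -7*p + 2*z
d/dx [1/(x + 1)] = -1/(x + 1)^2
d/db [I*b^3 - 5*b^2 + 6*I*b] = 3*I*b^2 - 10*b + 6*I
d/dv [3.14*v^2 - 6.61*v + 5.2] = 6.28*v - 6.61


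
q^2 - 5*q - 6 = (q - 6)*(q + 1)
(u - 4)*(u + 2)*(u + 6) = u^3 + 4*u^2 - 20*u - 48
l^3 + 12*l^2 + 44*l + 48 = (l + 2)*(l + 4)*(l + 6)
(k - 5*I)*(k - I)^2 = k^3 - 7*I*k^2 - 11*k + 5*I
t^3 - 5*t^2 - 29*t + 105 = (t - 7)*(t - 3)*(t + 5)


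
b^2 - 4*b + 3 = (b - 3)*(b - 1)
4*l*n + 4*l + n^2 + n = (4*l + n)*(n + 1)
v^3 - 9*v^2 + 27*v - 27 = (v - 3)^3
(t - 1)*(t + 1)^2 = t^3 + t^2 - t - 1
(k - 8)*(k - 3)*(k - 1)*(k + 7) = k^4 - 5*k^3 - 49*k^2 + 221*k - 168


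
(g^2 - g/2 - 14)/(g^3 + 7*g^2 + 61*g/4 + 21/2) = 2*(g - 4)/(2*g^2 + 7*g + 6)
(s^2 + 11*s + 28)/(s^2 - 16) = (s + 7)/(s - 4)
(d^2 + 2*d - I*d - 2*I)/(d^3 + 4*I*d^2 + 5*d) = (d + 2)/(d*(d + 5*I))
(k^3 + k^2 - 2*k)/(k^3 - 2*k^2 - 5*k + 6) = k/(k - 3)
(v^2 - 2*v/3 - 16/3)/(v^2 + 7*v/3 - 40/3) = (v + 2)/(v + 5)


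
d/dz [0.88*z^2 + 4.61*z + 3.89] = 1.76*z + 4.61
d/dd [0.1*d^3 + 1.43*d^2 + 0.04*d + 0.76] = 0.3*d^2 + 2.86*d + 0.04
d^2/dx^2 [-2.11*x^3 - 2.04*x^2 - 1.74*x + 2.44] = -12.66*x - 4.08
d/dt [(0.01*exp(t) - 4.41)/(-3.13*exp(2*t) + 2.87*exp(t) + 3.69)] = (0.0313*exp(2*t) - 27.6066*exp(t) + 12.6936)*exp(t)/(9.7969*exp(4*t) - 17.9662*exp(3*t) - 14.8625*exp(2*t) + 21.1806*exp(t) + 13.6161)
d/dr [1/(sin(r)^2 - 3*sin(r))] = (3 - 2*sin(r))*cos(r)/((sin(r) - 3)^2*sin(r)^2)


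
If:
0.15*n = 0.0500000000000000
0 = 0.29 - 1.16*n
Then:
No Solution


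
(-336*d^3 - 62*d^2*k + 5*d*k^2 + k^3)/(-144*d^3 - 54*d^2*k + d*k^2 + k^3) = (7*d + k)/(3*d + k)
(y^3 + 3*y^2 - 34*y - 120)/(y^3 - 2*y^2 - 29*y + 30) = (y + 4)/(y - 1)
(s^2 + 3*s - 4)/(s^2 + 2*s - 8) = (s - 1)/(s - 2)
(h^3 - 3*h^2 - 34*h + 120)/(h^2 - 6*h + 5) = (h^2 + 2*h - 24)/(h - 1)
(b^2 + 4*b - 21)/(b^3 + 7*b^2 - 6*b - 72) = (b + 7)/(b^2 + 10*b + 24)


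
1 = 1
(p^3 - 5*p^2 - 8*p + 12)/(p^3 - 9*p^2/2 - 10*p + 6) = 2*(p - 1)/(2*p - 1)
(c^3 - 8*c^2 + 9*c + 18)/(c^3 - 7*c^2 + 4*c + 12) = (c - 3)/(c - 2)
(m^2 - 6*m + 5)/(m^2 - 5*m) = (m - 1)/m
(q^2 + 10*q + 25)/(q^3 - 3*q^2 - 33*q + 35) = (q + 5)/(q^2 - 8*q + 7)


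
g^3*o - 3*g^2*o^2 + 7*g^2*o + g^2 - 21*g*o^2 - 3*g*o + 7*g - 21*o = (g + 7)*(g - 3*o)*(g*o + 1)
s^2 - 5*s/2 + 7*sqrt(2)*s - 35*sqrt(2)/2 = (s - 5/2)*(s + 7*sqrt(2))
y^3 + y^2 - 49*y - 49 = (y - 7)*(y + 1)*(y + 7)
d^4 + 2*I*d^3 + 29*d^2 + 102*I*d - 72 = (d - 6*I)*(d + I)*(d + 3*I)*(d + 4*I)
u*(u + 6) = u^2 + 6*u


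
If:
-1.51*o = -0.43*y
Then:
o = 0.28476821192053*y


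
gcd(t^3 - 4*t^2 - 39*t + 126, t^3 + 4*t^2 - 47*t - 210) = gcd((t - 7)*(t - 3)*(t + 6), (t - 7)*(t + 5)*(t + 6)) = t^2 - t - 42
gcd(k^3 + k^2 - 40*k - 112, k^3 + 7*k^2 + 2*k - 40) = k + 4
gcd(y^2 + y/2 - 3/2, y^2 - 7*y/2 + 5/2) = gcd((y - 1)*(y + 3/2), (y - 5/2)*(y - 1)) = y - 1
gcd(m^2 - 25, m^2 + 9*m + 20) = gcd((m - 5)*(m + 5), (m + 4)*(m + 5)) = m + 5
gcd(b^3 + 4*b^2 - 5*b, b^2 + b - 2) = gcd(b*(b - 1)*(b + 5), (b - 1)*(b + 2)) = b - 1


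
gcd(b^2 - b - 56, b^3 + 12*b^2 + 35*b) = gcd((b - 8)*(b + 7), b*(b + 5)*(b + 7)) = b + 7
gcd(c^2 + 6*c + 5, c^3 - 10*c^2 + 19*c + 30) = c + 1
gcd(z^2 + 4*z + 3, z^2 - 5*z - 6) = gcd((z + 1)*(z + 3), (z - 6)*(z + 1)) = z + 1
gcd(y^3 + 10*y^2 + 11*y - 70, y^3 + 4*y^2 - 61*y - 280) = y^2 + 12*y + 35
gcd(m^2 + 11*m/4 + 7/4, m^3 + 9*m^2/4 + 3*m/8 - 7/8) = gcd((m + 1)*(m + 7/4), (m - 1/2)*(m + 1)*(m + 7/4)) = m^2 + 11*m/4 + 7/4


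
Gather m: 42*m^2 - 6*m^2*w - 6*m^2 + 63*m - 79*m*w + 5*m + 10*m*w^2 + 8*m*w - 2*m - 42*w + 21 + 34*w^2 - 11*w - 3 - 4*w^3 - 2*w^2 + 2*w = m^2*(36 - 6*w) + m*(10*w^2 - 71*w + 66) - 4*w^3 + 32*w^2 - 51*w + 18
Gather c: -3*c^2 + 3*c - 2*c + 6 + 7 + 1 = -3*c^2 + c + 14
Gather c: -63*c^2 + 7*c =-63*c^2 + 7*c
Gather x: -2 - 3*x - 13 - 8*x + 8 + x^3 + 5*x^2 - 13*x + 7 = x^3 + 5*x^2 - 24*x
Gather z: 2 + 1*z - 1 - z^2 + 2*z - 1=-z^2 + 3*z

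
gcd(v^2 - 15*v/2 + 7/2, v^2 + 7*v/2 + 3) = 1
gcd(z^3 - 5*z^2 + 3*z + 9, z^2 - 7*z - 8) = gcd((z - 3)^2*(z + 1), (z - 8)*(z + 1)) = z + 1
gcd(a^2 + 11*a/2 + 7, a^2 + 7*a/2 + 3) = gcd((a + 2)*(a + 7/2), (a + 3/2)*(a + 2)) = a + 2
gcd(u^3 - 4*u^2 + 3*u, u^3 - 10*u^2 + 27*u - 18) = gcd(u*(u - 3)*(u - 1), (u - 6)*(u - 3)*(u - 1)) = u^2 - 4*u + 3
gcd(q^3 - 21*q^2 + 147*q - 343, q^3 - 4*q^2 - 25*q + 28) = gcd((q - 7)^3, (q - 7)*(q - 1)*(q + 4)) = q - 7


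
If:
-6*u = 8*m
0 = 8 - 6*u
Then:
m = -1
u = 4/3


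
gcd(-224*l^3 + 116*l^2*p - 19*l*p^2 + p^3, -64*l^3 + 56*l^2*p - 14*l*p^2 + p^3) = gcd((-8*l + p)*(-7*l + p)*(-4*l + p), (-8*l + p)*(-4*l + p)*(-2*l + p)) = 32*l^2 - 12*l*p + p^2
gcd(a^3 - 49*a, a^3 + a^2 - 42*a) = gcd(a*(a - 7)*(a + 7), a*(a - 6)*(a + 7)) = a^2 + 7*a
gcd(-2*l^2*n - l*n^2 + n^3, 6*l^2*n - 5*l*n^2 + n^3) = 2*l*n - n^2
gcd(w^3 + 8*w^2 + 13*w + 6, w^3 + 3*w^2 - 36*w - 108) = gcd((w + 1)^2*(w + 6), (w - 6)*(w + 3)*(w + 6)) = w + 6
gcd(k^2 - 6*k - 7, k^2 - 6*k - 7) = k^2 - 6*k - 7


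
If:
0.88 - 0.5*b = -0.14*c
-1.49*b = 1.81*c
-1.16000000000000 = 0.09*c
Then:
No Solution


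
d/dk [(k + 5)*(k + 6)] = 2*k + 11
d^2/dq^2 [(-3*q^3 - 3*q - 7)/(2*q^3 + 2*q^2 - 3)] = 2*(12*q^6 - 36*q^5 - 312*q^4 - 254*q^3 - 192*q^2 - 261*q - 42)/(8*q^9 + 24*q^8 + 24*q^7 - 28*q^6 - 72*q^5 - 36*q^4 + 54*q^3 + 54*q^2 - 27)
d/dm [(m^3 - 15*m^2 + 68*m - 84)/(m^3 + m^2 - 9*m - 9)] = 2*(8*m^4 - 77*m^3 + 146*m^2 + 219*m - 684)/(m^6 + 2*m^5 - 17*m^4 - 36*m^3 + 63*m^2 + 162*m + 81)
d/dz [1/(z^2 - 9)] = -2*z/(z^2 - 9)^2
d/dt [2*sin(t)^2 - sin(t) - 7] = (4*sin(t) - 1)*cos(t)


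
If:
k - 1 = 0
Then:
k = 1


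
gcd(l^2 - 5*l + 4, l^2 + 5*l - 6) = l - 1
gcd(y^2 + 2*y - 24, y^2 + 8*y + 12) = y + 6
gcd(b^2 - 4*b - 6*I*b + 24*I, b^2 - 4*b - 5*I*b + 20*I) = b - 4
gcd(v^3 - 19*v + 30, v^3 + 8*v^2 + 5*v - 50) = v^2 + 3*v - 10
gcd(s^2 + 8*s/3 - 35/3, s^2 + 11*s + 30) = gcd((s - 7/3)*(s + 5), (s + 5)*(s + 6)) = s + 5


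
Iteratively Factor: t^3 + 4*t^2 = (t)*(t^2 + 4*t) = t*(t + 4)*(t)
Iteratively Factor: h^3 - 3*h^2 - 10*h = (h)*(h^2 - 3*h - 10) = h*(h + 2)*(h - 5)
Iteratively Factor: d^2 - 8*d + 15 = (d - 3)*(d - 5)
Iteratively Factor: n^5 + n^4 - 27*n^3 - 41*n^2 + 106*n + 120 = (n - 2)*(n^4 + 3*n^3 - 21*n^2 - 83*n - 60) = (n - 2)*(n + 4)*(n^3 - n^2 - 17*n - 15) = (n - 5)*(n - 2)*(n + 4)*(n^2 + 4*n + 3) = (n - 5)*(n - 2)*(n + 3)*(n + 4)*(n + 1)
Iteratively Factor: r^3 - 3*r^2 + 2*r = (r - 1)*(r^2 - 2*r) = (r - 2)*(r - 1)*(r)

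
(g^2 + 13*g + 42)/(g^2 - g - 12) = (g^2 + 13*g + 42)/(g^2 - g - 12)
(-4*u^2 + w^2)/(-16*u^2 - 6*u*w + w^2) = (2*u - w)/(8*u - w)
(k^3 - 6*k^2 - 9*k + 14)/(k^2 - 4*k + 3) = (k^2 - 5*k - 14)/(k - 3)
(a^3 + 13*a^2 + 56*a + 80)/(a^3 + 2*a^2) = (a^3 + 13*a^2 + 56*a + 80)/(a^2*(a + 2))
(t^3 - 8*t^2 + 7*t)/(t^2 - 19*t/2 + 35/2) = 2*t*(t - 1)/(2*t - 5)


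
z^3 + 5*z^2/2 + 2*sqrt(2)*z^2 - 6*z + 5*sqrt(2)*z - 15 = (z + 5/2)*(z - sqrt(2))*(z + 3*sqrt(2))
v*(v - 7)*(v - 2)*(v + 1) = v^4 - 8*v^3 + 5*v^2 + 14*v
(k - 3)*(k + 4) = k^2 + k - 12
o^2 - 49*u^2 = (o - 7*u)*(o + 7*u)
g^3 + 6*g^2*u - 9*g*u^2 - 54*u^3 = (g - 3*u)*(g + 3*u)*(g + 6*u)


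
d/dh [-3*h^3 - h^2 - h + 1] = -9*h^2 - 2*h - 1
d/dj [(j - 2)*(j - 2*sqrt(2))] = 2*j - 2*sqrt(2) - 2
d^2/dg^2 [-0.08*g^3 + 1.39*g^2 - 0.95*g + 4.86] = 2.78 - 0.48*g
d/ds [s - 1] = 1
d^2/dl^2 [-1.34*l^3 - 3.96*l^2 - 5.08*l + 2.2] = -8.04*l - 7.92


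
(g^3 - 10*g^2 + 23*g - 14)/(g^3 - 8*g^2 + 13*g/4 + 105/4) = 4*(g^2 - 3*g + 2)/(4*g^2 - 4*g - 15)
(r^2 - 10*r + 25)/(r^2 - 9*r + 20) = (r - 5)/(r - 4)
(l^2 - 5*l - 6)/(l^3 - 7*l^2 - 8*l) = (l - 6)/(l*(l - 8))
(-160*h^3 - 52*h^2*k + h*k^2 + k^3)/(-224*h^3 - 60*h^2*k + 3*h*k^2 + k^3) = (5*h + k)/(7*h + k)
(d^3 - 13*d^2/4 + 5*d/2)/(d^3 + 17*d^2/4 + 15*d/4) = (4*d^2 - 13*d + 10)/(4*d^2 + 17*d + 15)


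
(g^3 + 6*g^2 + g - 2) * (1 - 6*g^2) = -6*g^5 - 36*g^4 - 5*g^3 + 18*g^2 + g - 2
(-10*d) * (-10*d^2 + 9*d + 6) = 100*d^3 - 90*d^2 - 60*d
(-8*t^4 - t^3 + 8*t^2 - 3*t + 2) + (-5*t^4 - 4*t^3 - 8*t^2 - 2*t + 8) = -13*t^4 - 5*t^3 - 5*t + 10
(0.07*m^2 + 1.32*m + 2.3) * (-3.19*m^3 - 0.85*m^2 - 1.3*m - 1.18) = -0.2233*m^5 - 4.2703*m^4 - 8.55*m^3 - 3.7536*m^2 - 4.5476*m - 2.714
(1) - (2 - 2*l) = 2*l - 1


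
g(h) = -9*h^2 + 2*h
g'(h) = 2 - 18*h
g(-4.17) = -164.84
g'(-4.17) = 77.06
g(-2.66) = -69.00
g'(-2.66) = 49.88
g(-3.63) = -125.85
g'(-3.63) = 67.34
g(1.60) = -19.84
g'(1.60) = -26.80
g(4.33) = -160.08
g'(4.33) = -75.94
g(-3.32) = -105.84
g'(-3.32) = 61.76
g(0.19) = 0.06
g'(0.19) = -1.42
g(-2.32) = -53.08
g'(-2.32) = 43.76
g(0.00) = 0.00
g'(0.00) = 2.00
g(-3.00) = -87.00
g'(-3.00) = 56.00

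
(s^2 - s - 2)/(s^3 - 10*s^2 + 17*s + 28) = (s - 2)/(s^2 - 11*s + 28)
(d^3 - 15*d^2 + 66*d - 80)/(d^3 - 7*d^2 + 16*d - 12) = (d^2 - 13*d + 40)/(d^2 - 5*d + 6)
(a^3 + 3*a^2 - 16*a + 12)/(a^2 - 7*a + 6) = (a^2 + 4*a - 12)/(a - 6)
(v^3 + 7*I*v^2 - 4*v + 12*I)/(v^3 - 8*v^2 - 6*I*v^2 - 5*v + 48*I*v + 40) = (v^2 + 8*I*v - 12)/(v^2 - v*(8 + 5*I) + 40*I)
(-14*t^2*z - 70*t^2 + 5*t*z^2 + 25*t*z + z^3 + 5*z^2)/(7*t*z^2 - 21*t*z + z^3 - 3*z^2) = (-2*t*z - 10*t + z^2 + 5*z)/(z*(z - 3))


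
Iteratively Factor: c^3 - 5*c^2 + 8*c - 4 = (c - 2)*(c^2 - 3*c + 2) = (c - 2)^2*(c - 1)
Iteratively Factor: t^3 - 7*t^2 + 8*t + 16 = (t - 4)*(t^2 - 3*t - 4) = (t - 4)^2*(t + 1)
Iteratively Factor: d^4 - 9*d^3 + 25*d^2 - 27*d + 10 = (d - 1)*(d^3 - 8*d^2 + 17*d - 10) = (d - 2)*(d - 1)*(d^2 - 6*d + 5) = (d - 2)*(d - 1)^2*(d - 5)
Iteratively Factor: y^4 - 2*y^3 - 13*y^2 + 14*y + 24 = (y + 3)*(y^3 - 5*y^2 + 2*y + 8) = (y - 4)*(y + 3)*(y^2 - y - 2) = (y - 4)*(y - 2)*(y + 3)*(y + 1)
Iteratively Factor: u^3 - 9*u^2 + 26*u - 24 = (u - 2)*(u^2 - 7*u + 12) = (u - 3)*(u - 2)*(u - 4)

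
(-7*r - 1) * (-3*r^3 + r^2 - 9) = 21*r^4 - 4*r^3 - r^2 + 63*r + 9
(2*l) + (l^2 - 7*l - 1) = l^2 - 5*l - 1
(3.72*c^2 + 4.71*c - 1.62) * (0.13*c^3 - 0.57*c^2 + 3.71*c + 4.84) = 0.4836*c^5 - 1.5081*c^4 + 10.9059*c^3 + 36.4023*c^2 + 16.7862*c - 7.8408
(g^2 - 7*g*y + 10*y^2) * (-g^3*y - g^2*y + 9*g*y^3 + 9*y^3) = -g^5*y + 7*g^4*y^2 - g^4*y - g^3*y^3 + 7*g^3*y^2 - 63*g^2*y^4 - g^2*y^3 + 90*g*y^5 - 63*g*y^4 + 90*y^5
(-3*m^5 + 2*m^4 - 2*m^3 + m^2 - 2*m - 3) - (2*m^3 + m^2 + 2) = -3*m^5 + 2*m^4 - 4*m^3 - 2*m - 5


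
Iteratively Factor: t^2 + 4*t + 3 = (t + 1)*(t + 3)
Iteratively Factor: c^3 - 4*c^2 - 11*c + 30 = (c - 5)*(c^2 + c - 6) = (c - 5)*(c + 3)*(c - 2)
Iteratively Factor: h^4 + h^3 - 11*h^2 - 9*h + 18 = (h + 2)*(h^3 - h^2 - 9*h + 9) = (h - 3)*(h + 2)*(h^2 + 2*h - 3) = (h - 3)*(h + 2)*(h + 3)*(h - 1)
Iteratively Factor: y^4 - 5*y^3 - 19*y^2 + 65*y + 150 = (y + 3)*(y^3 - 8*y^2 + 5*y + 50) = (y - 5)*(y + 3)*(y^2 - 3*y - 10) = (y - 5)*(y + 2)*(y + 3)*(y - 5)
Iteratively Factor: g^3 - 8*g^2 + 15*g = (g - 5)*(g^2 - 3*g) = (g - 5)*(g - 3)*(g)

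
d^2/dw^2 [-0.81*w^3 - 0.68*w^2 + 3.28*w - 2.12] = -4.86*w - 1.36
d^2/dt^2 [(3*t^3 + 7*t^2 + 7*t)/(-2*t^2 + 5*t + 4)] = 2*(-197*t^3 - 348*t^2 - 312*t + 28)/(8*t^6 - 60*t^5 + 102*t^4 + 115*t^3 - 204*t^2 - 240*t - 64)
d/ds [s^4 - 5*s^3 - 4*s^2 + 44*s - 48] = 4*s^3 - 15*s^2 - 8*s + 44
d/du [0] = 0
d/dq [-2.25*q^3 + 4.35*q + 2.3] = 4.35 - 6.75*q^2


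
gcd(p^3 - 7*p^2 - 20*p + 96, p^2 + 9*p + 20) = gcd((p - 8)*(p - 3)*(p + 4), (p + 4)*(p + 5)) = p + 4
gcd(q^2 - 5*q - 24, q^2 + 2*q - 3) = q + 3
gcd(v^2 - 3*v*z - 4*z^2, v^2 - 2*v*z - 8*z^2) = -v + 4*z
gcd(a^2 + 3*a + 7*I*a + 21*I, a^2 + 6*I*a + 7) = a + 7*I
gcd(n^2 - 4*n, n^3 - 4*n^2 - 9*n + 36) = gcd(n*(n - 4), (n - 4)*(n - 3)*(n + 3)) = n - 4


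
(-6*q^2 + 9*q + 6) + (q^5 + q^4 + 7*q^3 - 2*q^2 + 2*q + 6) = q^5 + q^4 + 7*q^3 - 8*q^2 + 11*q + 12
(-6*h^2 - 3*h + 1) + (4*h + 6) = -6*h^2 + h + 7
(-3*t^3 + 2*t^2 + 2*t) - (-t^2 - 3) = -3*t^3 + 3*t^2 + 2*t + 3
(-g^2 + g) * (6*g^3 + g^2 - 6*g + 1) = -6*g^5 + 5*g^4 + 7*g^3 - 7*g^2 + g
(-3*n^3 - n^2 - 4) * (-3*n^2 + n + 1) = 9*n^5 - 4*n^3 + 11*n^2 - 4*n - 4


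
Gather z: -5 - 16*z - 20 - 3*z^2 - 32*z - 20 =-3*z^2 - 48*z - 45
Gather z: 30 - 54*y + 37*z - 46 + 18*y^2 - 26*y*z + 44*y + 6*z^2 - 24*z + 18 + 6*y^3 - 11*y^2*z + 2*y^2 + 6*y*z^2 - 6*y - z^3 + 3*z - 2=6*y^3 + 20*y^2 - 16*y - z^3 + z^2*(6*y + 6) + z*(-11*y^2 - 26*y + 16)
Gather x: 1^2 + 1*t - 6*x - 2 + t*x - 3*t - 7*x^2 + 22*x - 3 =-2*t - 7*x^2 + x*(t + 16) - 4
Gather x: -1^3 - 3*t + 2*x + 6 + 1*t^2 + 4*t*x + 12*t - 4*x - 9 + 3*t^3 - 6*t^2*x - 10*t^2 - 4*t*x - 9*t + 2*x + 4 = 3*t^3 - 6*t^2*x - 9*t^2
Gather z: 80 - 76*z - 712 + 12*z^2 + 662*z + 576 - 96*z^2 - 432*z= -84*z^2 + 154*z - 56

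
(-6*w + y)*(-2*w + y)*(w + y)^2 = 12*w^4 + 16*w^3*y - 3*w^2*y^2 - 6*w*y^3 + y^4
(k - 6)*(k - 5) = k^2 - 11*k + 30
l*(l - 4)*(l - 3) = l^3 - 7*l^2 + 12*l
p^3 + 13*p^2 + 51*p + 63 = (p + 3)^2*(p + 7)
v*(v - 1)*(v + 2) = v^3 + v^2 - 2*v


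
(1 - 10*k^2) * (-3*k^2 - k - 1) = 30*k^4 + 10*k^3 + 7*k^2 - k - 1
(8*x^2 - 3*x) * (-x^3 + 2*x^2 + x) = -8*x^5 + 19*x^4 + 2*x^3 - 3*x^2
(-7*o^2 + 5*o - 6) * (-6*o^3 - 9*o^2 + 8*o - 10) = 42*o^5 + 33*o^4 - 65*o^3 + 164*o^2 - 98*o + 60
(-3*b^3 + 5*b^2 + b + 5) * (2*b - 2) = -6*b^4 + 16*b^3 - 8*b^2 + 8*b - 10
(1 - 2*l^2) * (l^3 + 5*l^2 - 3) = -2*l^5 - 10*l^4 + l^3 + 11*l^2 - 3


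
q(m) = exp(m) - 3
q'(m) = exp(m)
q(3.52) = 30.78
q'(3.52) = 33.78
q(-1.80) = -2.83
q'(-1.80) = 0.17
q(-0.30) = -2.26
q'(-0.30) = 0.74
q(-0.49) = -2.39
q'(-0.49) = 0.61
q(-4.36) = -2.99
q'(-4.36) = 0.01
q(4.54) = 90.69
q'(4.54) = 93.69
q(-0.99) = -2.63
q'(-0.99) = 0.37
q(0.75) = -0.88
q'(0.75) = 2.12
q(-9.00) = -3.00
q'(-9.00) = 0.00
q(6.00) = 400.43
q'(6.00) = 403.43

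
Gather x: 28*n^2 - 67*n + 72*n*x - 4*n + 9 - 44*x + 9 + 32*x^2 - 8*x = 28*n^2 - 71*n + 32*x^2 + x*(72*n - 52) + 18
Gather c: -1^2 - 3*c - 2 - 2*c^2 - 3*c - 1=-2*c^2 - 6*c - 4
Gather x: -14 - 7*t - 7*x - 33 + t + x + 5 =-6*t - 6*x - 42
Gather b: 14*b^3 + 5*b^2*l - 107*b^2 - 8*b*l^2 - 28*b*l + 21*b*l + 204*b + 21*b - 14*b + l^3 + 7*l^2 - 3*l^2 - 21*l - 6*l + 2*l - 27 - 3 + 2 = 14*b^3 + b^2*(5*l - 107) + b*(-8*l^2 - 7*l + 211) + l^3 + 4*l^2 - 25*l - 28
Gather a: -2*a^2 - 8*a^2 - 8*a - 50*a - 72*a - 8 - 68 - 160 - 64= -10*a^2 - 130*a - 300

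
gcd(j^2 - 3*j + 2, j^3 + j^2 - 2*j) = j - 1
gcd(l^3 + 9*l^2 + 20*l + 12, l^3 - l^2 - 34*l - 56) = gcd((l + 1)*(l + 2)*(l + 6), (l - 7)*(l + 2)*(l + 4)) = l + 2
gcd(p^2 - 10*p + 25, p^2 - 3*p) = 1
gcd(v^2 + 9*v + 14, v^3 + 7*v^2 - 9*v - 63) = v + 7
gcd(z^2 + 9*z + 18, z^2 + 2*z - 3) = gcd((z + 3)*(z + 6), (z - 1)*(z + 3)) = z + 3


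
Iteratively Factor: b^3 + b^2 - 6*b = (b + 3)*(b^2 - 2*b) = b*(b + 3)*(b - 2)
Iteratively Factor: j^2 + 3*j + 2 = (j + 1)*(j + 2)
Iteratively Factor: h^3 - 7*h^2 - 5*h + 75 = (h - 5)*(h^2 - 2*h - 15) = (h - 5)*(h + 3)*(h - 5)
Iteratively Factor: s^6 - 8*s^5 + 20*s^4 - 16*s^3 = (s)*(s^5 - 8*s^4 + 20*s^3 - 16*s^2) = s^2*(s^4 - 8*s^3 + 20*s^2 - 16*s) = s^2*(s - 2)*(s^3 - 6*s^2 + 8*s) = s^3*(s - 2)*(s^2 - 6*s + 8) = s^3*(s - 4)*(s - 2)*(s - 2)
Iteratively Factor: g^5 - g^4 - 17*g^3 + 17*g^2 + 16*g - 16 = (g - 1)*(g^4 - 17*g^2 + 16) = (g - 1)*(g + 4)*(g^3 - 4*g^2 - g + 4) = (g - 1)^2*(g + 4)*(g^2 - 3*g - 4) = (g - 1)^2*(g + 1)*(g + 4)*(g - 4)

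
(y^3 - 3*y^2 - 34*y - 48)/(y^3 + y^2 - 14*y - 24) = (y - 8)/(y - 4)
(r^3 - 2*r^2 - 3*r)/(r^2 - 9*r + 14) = r*(r^2 - 2*r - 3)/(r^2 - 9*r + 14)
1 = 1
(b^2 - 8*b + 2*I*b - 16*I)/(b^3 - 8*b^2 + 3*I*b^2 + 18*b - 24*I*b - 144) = (b + 2*I)/(b^2 + 3*I*b + 18)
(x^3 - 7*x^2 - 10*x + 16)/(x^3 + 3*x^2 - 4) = (x - 8)/(x + 2)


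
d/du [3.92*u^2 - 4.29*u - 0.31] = 7.84*u - 4.29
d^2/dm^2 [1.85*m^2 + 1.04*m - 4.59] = 3.70000000000000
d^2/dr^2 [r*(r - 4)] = 2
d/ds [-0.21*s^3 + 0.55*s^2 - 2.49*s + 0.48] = -0.63*s^2 + 1.1*s - 2.49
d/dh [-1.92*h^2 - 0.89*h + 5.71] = -3.84*h - 0.89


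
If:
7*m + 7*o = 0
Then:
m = -o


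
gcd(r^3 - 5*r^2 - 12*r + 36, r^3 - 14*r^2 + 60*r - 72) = r^2 - 8*r + 12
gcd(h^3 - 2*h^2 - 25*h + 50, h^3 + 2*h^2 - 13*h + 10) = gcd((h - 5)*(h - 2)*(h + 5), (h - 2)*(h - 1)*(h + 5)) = h^2 + 3*h - 10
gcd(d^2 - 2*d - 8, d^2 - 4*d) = d - 4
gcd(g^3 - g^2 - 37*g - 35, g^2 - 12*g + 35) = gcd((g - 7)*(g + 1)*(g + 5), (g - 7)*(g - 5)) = g - 7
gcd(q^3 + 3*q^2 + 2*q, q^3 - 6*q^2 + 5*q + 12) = q + 1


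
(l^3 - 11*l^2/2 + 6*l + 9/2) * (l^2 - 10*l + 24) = l^5 - 31*l^4/2 + 85*l^3 - 375*l^2/2 + 99*l + 108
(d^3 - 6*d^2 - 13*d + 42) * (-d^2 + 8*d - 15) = -d^5 + 14*d^4 - 50*d^3 - 56*d^2 + 531*d - 630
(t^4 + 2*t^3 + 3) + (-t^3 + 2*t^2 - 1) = t^4 + t^3 + 2*t^2 + 2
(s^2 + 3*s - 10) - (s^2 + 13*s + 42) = -10*s - 52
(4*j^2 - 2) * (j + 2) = 4*j^3 + 8*j^2 - 2*j - 4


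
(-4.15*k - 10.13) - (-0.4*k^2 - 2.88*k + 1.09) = 0.4*k^2 - 1.27*k - 11.22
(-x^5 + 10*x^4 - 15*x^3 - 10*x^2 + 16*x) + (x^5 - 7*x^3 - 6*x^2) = 10*x^4 - 22*x^3 - 16*x^2 + 16*x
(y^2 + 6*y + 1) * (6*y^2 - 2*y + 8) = 6*y^4 + 34*y^3 + 2*y^2 + 46*y + 8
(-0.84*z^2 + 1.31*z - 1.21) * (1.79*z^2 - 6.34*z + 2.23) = -1.5036*z^4 + 7.6705*z^3 - 12.3445*z^2 + 10.5927*z - 2.6983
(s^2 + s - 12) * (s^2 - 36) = s^4 + s^3 - 48*s^2 - 36*s + 432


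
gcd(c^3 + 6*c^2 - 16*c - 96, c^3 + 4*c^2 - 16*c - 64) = c^2 - 16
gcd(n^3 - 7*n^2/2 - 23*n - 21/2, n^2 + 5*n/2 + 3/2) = 1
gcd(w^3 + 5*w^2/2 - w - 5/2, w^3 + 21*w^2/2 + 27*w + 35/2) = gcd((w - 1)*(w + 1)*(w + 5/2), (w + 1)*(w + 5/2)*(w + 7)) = w^2 + 7*w/2 + 5/2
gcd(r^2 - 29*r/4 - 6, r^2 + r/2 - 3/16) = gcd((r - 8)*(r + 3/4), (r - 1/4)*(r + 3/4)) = r + 3/4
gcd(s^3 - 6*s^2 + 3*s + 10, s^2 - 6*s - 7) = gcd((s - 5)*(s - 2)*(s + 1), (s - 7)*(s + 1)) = s + 1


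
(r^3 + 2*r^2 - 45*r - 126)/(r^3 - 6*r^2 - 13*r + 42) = (r + 6)/(r - 2)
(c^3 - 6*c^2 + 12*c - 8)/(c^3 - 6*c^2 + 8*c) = (c^2 - 4*c + 4)/(c*(c - 4))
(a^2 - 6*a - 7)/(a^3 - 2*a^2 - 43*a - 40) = (a - 7)/(a^2 - 3*a - 40)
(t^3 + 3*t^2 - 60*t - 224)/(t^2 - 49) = (t^2 - 4*t - 32)/(t - 7)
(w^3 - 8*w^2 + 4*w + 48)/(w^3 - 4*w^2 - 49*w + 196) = (w^2 - 4*w - 12)/(w^2 - 49)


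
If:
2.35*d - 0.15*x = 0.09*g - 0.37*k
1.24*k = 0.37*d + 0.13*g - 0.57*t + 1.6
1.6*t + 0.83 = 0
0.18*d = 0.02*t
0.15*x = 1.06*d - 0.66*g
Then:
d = -0.06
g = -0.80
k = 1.43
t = -0.52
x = 3.10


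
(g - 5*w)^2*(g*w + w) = g^3*w - 10*g^2*w^2 + g^2*w + 25*g*w^3 - 10*g*w^2 + 25*w^3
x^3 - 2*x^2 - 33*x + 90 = (x - 5)*(x - 3)*(x + 6)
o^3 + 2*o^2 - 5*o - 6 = (o - 2)*(o + 1)*(o + 3)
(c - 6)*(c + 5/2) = c^2 - 7*c/2 - 15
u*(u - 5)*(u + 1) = u^3 - 4*u^2 - 5*u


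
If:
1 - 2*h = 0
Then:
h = 1/2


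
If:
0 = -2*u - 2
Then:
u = -1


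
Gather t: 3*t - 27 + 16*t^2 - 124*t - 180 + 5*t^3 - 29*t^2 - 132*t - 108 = 5*t^3 - 13*t^2 - 253*t - 315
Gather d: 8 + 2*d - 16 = 2*d - 8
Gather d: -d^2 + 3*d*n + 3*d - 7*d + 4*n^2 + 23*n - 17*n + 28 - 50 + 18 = -d^2 + d*(3*n - 4) + 4*n^2 + 6*n - 4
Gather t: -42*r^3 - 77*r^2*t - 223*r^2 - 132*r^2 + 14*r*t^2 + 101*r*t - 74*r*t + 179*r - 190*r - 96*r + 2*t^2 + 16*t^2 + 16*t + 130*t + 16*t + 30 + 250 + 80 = -42*r^3 - 355*r^2 - 107*r + t^2*(14*r + 18) + t*(-77*r^2 + 27*r + 162) + 360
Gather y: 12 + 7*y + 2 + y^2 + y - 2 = y^2 + 8*y + 12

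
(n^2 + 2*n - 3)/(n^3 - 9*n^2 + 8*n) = (n + 3)/(n*(n - 8))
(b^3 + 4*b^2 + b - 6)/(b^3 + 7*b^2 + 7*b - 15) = (b + 2)/(b + 5)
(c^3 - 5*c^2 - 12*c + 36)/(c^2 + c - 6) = c - 6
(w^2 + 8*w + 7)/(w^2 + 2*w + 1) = (w + 7)/(w + 1)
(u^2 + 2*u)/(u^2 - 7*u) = (u + 2)/(u - 7)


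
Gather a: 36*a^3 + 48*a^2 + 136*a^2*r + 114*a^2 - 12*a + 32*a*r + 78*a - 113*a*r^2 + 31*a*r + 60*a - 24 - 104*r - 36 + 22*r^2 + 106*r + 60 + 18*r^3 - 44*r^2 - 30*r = 36*a^3 + a^2*(136*r + 162) + a*(-113*r^2 + 63*r + 126) + 18*r^3 - 22*r^2 - 28*r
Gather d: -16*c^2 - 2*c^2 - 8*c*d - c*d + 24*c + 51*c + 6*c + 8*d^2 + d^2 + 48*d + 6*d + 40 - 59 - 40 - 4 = -18*c^2 + 81*c + 9*d^2 + d*(54 - 9*c) - 63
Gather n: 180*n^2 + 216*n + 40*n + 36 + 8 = 180*n^2 + 256*n + 44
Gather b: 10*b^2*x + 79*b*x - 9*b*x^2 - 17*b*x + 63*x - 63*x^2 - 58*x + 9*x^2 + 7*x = 10*b^2*x + b*(-9*x^2 + 62*x) - 54*x^2 + 12*x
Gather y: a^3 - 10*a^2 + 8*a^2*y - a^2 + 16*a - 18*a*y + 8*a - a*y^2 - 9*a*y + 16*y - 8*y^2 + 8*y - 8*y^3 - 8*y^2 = a^3 - 11*a^2 + 24*a - 8*y^3 + y^2*(-a - 16) + y*(8*a^2 - 27*a + 24)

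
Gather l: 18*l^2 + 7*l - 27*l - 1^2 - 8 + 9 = 18*l^2 - 20*l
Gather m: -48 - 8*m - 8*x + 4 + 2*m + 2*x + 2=-6*m - 6*x - 42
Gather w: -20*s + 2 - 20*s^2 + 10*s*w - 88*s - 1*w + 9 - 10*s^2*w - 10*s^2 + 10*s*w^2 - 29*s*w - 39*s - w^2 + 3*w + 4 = -30*s^2 - 147*s + w^2*(10*s - 1) + w*(-10*s^2 - 19*s + 2) + 15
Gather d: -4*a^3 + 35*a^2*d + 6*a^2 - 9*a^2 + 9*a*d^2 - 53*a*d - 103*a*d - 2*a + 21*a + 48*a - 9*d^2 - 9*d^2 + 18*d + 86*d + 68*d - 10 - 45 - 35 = -4*a^3 - 3*a^2 + 67*a + d^2*(9*a - 18) + d*(35*a^2 - 156*a + 172) - 90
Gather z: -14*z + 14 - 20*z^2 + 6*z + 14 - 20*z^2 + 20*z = -40*z^2 + 12*z + 28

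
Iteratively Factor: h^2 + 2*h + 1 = (h + 1)*(h + 1)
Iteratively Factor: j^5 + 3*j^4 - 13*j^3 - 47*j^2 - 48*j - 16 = (j - 4)*(j^4 + 7*j^3 + 15*j^2 + 13*j + 4) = (j - 4)*(j + 1)*(j^3 + 6*j^2 + 9*j + 4) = (j - 4)*(j + 1)^2*(j^2 + 5*j + 4) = (j - 4)*(j + 1)^2*(j + 4)*(j + 1)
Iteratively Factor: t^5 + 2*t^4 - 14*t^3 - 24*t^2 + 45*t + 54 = (t - 2)*(t^4 + 4*t^3 - 6*t^2 - 36*t - 27) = (t - 2)*(t + 3)*(t^3 + t^2 - 9*t - 9) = (t - 3)*(t - 2)*(t + 3)*(t^2 + 4*t + 3) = (t - 3)*(t - 2)*(t + 1)*(t + 3)*(t + 3)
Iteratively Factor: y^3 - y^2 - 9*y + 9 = (y - 3)*(y^2 + 2*y - 3) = (y - 3)*(y + 3)*(y - 1)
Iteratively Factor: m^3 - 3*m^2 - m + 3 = (m - 3)*(m^2 - 1) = (m - 3)*(m + 1)*(m - 1)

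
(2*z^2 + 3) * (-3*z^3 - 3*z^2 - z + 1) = -6*z^5 - 6*z^4 - 11*z^3 - 7*z^2 - 3*z + 3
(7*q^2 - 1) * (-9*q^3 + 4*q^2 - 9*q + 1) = -63*q^5 + 28*q^4 - 54*q^3 + 3*q^2 + 9*q - 1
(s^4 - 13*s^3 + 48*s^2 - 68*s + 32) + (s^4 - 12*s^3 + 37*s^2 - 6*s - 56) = 2*s^4 - 25*s^3 + 85*s^2 - 74*s - 24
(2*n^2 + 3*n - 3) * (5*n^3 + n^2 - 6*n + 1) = 10*n^5 + 17*n^4 - 24*n^3 - 19*n^2 + 21*n - 3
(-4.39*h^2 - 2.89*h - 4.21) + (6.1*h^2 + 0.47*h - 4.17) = 1.71*h^2 - 2.42*h - 8.38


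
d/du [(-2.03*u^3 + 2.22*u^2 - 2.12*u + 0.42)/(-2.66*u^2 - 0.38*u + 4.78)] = (5.3998*u^4 + 1.5428*u^3 - 35.593*u^2 + 23.4576*u - 9.974)/(7.0756*u^4 + 2.0216*u^3 - 25.2852*u^2 - 3.6328*u + 22.8484)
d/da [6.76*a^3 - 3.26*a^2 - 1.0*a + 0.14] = 20.28*a^2 - 6.52*a - 1.0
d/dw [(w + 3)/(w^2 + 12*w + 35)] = (w^2 + 12*w - 2*(w + 3)*(w + 6) + 35)/(w^2 + 12*w + 35)^2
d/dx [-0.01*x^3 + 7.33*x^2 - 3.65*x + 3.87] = -0.03*x^2 + 14.66*x - 3.65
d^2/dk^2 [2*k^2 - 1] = 4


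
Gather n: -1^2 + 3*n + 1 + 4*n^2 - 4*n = 4*n^2 - n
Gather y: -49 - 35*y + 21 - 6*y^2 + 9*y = -6*y^2 - 26*y - 28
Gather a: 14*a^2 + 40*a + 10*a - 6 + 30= 14*a^2 + 50*a + 24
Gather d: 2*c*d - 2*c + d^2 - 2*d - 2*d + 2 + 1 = -2*c + d^2 + d*(2*c - 4) + 3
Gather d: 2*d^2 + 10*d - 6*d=2*d^2 + 4*d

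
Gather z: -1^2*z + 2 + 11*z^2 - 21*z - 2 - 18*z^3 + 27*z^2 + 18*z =-18*z^3 + 38*z^2 - 4*z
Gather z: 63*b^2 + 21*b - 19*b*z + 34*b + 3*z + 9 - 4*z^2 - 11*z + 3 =63*b^2 + 55*b - 4*z^2 + z*(-19*b - 8) + 12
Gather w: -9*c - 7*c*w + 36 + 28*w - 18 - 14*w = -9*c + w*(14 - 7*c) + 18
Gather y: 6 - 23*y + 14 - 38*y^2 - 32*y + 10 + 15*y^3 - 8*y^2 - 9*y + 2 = 15*y^3 - 46*y^2 - 64*y + 32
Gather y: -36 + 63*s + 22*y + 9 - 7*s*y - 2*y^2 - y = 63*s - 2*y^2 + y*(21 - 7*s) - 27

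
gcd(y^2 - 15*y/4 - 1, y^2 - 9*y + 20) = y - 4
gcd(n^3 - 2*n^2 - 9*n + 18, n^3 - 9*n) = n^2 - 9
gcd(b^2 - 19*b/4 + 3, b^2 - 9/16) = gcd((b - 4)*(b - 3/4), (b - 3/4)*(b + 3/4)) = b - 3/4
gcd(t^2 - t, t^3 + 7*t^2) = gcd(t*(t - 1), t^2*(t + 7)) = t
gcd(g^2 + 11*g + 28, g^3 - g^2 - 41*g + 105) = g + 7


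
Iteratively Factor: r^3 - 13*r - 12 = (r + 3)*(r^2 - 3*r - 4) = (r - 4)*(r + 3)*(r + 1)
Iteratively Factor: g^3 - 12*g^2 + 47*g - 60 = (g - 3)*(g^2 - 9*g + 20) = (g - 5)*(g - 3)*(g - 4)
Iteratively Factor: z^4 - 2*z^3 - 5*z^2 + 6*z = (z - 1)*(z^3 - z^2 - 6*z) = (z - 1)*(z + 2)*(z^2 - 3*z) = (z - 3)*(z - 1)*(z + 2)*(z)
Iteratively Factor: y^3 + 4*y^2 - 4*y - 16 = (y + 2)*(y^2 + 2*y - 8) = (y - 2)*(y + 2)*(y + 4)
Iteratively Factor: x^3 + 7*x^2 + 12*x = (x)*(x^2 + 7*x + 12) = x*(x + 4)*(x + 3)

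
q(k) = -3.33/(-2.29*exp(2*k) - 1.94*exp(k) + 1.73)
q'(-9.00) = 0.00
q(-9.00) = -1.93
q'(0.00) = -3.47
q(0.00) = 1.33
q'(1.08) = -0.27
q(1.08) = 0.14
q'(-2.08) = -0.50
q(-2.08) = -2.29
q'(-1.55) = -1.39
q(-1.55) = -2.74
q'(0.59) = -0.72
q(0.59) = 0.36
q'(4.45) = -0.00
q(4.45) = 0.00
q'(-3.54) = -0.07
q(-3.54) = -1.99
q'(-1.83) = -0.77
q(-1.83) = -2.45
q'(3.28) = -0.00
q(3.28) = 0.00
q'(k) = -3.33*(4.58*exp(2*k) + 1.94*exp(k))/(-2.29*exp(2*k) - 1.94*exp(k) + 1.73)^2 = (-15.2514*exp(k) - 6.4602)*exp(k)/(2.29*exp(2*k) + 1.94*exp(k) - 1.73)^2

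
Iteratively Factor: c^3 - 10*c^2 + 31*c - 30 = (c - 5)*(c^2 - 5*c + 6) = (c - 5)*(c - 2)*(c - 3)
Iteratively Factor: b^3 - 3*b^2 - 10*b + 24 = (b - 4)*(b^2 + b - 6) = (b - 4)*(b + 3)*(b - 2)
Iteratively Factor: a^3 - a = (a)*(a^2 - 1) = a*(a - 1)*(a + 1)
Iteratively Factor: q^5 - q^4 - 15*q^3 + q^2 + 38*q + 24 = (q + 3)*(q^4 - 4*q^3 - 3*q^2 + 10*q + 8) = (q + 1)*(q + 3)*(q^3 - 5*q^2 + 2*q + 8) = (q + 1)^2*(q + 3)*(q^2 - 6*q + 8) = (q - 4)*(q + 1)^2*(q + 3)*(q - 2)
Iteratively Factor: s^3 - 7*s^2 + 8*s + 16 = (s - 4)*(s^2 - 3*s - 4) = (s - 4)*(s + 1)*(s - 4)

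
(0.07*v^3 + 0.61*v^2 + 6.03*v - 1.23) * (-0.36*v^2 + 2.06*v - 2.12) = -0.0252*v^5 - 0.0754*v^4 - 1.0626*v^3 + 11.5714*v^2 - 15.3174*v + 2.6076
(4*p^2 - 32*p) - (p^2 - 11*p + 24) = 3*p^2 - 21*p - 24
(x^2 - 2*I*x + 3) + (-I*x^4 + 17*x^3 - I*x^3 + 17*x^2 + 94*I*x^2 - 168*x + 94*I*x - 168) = -I*x^4 + 17*x^3 - I*x^3 + 18*x^2 + 94*I*x^2 - 168*x + 92*I*x - 165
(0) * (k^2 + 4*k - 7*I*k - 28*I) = 0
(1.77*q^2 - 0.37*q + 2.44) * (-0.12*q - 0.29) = -0.2124*q^3 - 0.4689*q^2 - 0.1855*q - 0.7076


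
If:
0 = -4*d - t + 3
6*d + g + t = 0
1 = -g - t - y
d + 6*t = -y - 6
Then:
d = 23/17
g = -97/17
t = -41/17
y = 121/17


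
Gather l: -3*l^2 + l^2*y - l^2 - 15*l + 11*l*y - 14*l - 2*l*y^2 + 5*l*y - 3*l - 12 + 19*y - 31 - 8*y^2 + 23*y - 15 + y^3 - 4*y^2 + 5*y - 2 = l^2*(y - 4) + l*(-2*y^2 + 16*y - 32) + y^3 - 12*y^2 + 47*y - 60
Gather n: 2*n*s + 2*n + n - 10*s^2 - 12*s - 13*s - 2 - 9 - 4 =n*(2*s + 3) - 10*s^2 - 25*s - 15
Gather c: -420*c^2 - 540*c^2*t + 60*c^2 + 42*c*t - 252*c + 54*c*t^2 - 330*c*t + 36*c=c^2*(-540*t - 360) + c*(54*t^2 - 288*t - 216)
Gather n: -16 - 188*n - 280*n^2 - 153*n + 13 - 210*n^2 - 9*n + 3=-490*n^2 - 350*n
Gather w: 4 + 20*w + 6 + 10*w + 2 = 30*w + 12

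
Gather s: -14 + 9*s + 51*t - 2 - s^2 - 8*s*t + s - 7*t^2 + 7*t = -s^2 + s*(10 - 8*t) - 7*t^2 + 58*t - 16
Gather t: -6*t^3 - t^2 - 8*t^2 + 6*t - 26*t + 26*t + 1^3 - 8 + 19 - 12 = -6*t^3 - 9*t^2 + 6*t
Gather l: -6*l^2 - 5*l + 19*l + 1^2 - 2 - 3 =-6*l^2 + 14*l - 4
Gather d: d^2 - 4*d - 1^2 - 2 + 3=d^2 - 4*d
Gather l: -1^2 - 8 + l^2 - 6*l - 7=l^2 - 6*l - 16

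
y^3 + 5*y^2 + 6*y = y*(y + 2)*(y + 3)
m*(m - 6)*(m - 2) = m^3 - 8*m^2 + 12*m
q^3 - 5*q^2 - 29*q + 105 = (q - 7)*(q - 3)*(q + 5)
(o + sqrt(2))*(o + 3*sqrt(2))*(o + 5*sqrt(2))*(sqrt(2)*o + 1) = sqrt(2)*o^4 + 19*o^3 + 55*sqrt(2)*o^2 + 106*o + 30*sqrt(2)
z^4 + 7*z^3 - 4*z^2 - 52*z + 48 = (z - 2)*(z - 1)*(z + 4)*(z + 6)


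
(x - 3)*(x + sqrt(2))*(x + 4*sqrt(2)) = x^3 - 3*x^2 + 5*sqrt(2)*x^2 - 15*sqrt(2)*x + 8*x - 24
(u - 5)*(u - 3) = u^2 - 8*u + 15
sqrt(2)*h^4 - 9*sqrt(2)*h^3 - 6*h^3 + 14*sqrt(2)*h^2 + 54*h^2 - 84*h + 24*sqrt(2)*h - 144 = (h - 6)*(h - 4)*(h - 3*sqrt(2))*(sqrt(2)*h + sqrt(2))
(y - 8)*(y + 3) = y^2 - 5*y - 24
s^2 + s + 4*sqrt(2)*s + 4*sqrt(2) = (s + 1)*(s + 4*sqrt(2))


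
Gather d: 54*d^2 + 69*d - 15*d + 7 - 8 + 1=54*d^2 + 54*d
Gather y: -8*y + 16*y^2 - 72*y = 16*y^2 - 80*y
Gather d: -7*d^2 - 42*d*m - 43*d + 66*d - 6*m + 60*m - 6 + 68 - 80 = -7*d^2 + d*(23 - 42*m) + 54*m - 18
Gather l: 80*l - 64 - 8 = 80*l - 72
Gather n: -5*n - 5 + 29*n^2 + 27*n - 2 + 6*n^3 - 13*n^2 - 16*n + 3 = 6*n^3 + 16*n^2 + 6*n - 4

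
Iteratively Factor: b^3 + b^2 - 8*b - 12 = (b - 3)*(b^2 + 4*b + 4) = (b - 3)*(b + 2)*(b + 2)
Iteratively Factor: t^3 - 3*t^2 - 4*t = (t)*(t^2 - 3*t - 4) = t*(t + 1)*(t - 4)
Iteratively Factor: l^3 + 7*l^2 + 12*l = (l + 4)*(l^2 + 3*l) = l*(l + 4)*(l + 3)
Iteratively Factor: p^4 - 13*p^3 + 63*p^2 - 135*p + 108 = (p - 3)*(p^3 - 10*p^2 + 33*p - 36) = (p - 3)^2*(p^2 - 7*p + 12) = (p - 4)*(p - 3)^2*(p - 3)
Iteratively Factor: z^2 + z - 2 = (z - 1)*(z + 2)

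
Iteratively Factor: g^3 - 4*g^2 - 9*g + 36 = (g - 4)*(g^2 - 9) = (g - 4)*(g + 3)*(g - 3)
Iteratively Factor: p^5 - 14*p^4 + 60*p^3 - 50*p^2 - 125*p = (p - 5)*(p^4 - 9*p^3 + 15*p^2 + 25*p) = (p - 5)*(p + 1)*(p^3 - 10*p^2 + 25*p) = p*(p - 5)*(p + 1)*(p^2 - 10*p + 25) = p*(p - 5)^2*(p + 1)*(p - 5)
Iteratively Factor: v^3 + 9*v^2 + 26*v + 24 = (v + 2)*(v^2 + 7*v + 12) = (v + 2)*(v + 4)*(v + 3)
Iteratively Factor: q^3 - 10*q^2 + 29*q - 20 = (q - 1)*(q^2 - 9*q + 20) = (q - 4)*(q - 1)*(q - 5)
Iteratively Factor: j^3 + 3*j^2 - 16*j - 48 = (j - 4)*(j^2 + 7*j + 12) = (j - 4)*(j + 4)*(j + 3)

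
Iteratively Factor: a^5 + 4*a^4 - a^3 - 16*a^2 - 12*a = (a + 3)*(a^4 + a^3 - 4*a^2 - 4*a) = a*(a + 3)*(a^3 + a^2 - 4*a - 4) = a*(a - 2)*(a + 3)*(a^2 + 3*a + 2) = a*(a - 2)*(a + 2)*(a + 3)*(a + 1)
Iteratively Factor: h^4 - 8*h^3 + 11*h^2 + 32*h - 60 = (h - 5)*(h^3 - 3*h^2 - 4*h + 12) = (h - 5)*(h + 2)*(h^2 - 5*h + 6) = (h - 5)*(h - 3)*(h + 2)*(h - 2)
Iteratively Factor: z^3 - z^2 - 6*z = (z)*(z^2 - z - 6) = z*(z - 3)*(z + 2)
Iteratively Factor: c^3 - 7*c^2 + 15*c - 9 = (c - 3)*(c^2 - 4*c + 3) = (c - 3)^2*(c - 1)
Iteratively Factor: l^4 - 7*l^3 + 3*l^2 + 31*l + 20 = (l - 5)*(l^3 - 2*l^2 - 7*l - 4) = (l - 5)*(l + 1)*(l^2 - 3*l - 4) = (l - 5)*(l - 4)*(l + 1)*(l + 1)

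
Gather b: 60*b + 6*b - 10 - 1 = 66*b - 11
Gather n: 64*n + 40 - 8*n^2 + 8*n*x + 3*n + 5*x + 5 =-8*n^2 + n*(8*x + 67) + 5*x + 45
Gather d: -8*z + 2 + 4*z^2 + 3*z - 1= 4*z^2 - 5*z + 1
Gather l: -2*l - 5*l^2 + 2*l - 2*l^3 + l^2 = -2*l^3 - 4*l^2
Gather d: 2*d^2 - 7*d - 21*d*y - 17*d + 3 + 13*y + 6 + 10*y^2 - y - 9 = 2*d^2 + d*(-21*y - 24) + 10*y^2 + 12*y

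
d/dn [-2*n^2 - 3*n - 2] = -4*n - 3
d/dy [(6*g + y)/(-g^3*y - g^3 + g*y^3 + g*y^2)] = (-g^2*y - g^2 + y^3 + y^2 - (6*g + y)*(-g^2 + 3*y^2 + 2*y))/(g*(g^2*y + g^2 - y^3 - y^2)^2)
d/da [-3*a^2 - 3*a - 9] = -6*a - 3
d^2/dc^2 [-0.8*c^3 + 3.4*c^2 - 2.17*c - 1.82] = 6.8 - 4.8*c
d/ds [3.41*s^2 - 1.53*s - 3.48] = 6.82*s - 1.53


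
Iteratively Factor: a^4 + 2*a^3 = (a)*(a^3 + 2*a^2) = a^2*(a^2 + 2*a) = a^3*(a + 2)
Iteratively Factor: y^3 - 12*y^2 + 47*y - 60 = (y - 3)*(y^2 - 9*y + 20) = (y - 4)*(y - 3)*(y - 5)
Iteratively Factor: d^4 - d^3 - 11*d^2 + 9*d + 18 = (d + 3)*(d^3 - 4*d^2 + d + 6) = (d - 2)*(d + 3)*(d^2 - 2*d - 3) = (d - 2)*(d + 1)*(d + 3)*(d - 3)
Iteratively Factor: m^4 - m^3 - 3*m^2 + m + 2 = (m + 1)*(m^3 - 2*m^2 - m + 2) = (m - 2)*(m + 1)*(m^2 - 1) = (m - 2)*(m + 1)^2*(m - 1)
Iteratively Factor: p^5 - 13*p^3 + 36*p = (p + 3)*(p^4 - 3*p^3 - 4*p^2 + 12*p) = (p - 3)*(p + 3)*(p^3 - 4*p) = (p - 3)*(p - 2)*(p + 3)*(p^2 + 2*p) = (p - 3)*(p - 2)*(p + 2)*(p + 3)*(p)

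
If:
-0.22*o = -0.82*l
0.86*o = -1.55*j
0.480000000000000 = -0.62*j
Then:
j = -0.77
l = 0.37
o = 1.40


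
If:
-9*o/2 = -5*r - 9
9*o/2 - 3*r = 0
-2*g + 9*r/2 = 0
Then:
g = -81/8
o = -3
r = -9/2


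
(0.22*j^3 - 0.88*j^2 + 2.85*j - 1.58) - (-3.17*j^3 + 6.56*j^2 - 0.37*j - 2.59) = 3.39*j^3 - 7.44*j^2 + 3.22*j + 1.01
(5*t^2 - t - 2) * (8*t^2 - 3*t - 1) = 40*t^4 - 23*t^3 - 18*t^2 + 7*t + 2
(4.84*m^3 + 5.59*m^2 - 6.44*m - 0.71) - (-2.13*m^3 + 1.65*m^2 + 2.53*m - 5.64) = 6.97*m^3 + 3.94*m^2 - 8.97*m + 4.93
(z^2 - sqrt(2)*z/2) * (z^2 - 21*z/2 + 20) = z^4 - 21*z^3/2 - sqrt(2)*z^3/2 + 21*sqrt(2)*z^2/4 + 20*z^2 - 10*sqrt(2)*z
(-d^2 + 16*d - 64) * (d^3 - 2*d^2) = -d^5 + 18*d^4 - 96*d^3 + 128*d^2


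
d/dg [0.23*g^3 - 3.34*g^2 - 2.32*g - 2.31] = 0.69*g^2 - 6.68*g - 2.32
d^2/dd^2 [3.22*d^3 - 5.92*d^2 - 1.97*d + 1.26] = 19.32*d - 11.84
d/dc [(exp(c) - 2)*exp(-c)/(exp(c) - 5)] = (-exp(2*c) + 4*exp(c) - 10)*exp(-c)/(exp(2*c) - 10*exp(c) + 25)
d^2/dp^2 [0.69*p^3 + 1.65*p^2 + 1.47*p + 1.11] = 4.14*p + 3.3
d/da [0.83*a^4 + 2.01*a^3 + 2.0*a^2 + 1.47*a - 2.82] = 3.32*a^3 + 6.03*a^2 + 4.0*a + 1.47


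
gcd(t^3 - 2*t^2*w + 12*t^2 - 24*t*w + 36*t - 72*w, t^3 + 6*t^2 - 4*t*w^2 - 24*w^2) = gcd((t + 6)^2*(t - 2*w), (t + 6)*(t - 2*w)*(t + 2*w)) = t^2 - 2*t*w + 6*t - 12*w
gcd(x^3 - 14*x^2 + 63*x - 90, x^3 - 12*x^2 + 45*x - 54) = x^2 - 9*x + 18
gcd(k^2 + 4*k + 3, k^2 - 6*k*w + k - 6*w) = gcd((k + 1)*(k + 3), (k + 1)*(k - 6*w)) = k + 1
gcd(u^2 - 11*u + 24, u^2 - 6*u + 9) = u - 3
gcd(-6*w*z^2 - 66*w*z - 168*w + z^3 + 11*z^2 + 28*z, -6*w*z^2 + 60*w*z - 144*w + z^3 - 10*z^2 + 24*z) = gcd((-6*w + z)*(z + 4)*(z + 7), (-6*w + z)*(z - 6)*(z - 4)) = -6*w + z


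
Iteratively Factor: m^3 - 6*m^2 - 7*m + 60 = (m + 3)*(m^2 - 9*m + 20) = (m - 5)*(m + 3)*(m - 4)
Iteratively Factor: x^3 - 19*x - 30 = (x + 3)*(x^2 - 3*x - 10) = (x - 5)*(x + 3)*(x + 2)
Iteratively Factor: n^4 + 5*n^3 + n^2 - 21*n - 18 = (n + 3)*(n^3 + 2*n^2 - 5*n - 6) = (n + 3)^2*(n^2 - n - 2) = (n - 2)*(n + 3)^2*(n + 1)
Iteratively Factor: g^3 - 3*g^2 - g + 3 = (g + 1)*(g^2 - 4*g + 3) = (g - 3)*(g + 1)*(g - 1)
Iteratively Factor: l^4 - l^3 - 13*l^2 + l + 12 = (l + 1)*(l^3 - 2*l^2 - 11*l + 12) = (l - 4)*(l + 1)*(l^2 + 2*l - 3) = (l - 4)*(l + 1)*(l + 3)*(l - 1)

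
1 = 1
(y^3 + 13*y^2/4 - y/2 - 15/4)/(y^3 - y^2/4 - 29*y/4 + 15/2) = (4*y^2 + y - 5)/(4*y^2 - 13*y + 10)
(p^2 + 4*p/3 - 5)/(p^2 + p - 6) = (p - 5/3)/(p - 2)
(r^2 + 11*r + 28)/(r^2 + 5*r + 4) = (r + 7)/(r + 1)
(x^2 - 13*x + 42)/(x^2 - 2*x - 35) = (x - 6)/(x + 5)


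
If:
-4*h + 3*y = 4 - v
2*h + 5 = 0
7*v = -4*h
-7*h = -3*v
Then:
No Solution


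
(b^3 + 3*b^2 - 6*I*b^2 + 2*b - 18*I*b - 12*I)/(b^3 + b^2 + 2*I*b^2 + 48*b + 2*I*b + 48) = (b + 2)/(b + 8*I)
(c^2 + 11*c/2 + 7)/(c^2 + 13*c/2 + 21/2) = (c + 2)/(c + 3)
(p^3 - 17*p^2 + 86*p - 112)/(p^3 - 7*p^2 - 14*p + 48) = (p - 7)/(p + 3)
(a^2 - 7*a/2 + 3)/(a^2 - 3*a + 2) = (a - 3/2)/(a - 1)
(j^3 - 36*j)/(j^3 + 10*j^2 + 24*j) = (j - 6)/(j + 4)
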